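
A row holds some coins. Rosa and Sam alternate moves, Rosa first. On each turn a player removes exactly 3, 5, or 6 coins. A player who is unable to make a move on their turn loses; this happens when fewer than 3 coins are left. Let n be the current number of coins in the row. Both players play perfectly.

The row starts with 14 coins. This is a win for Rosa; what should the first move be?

Remove 3, leaving 11.

Label each position W (a win for the player to move) or L (a loss). A position with no legal move is L; any other position is W exactly when some move reaches an L, and L when every move reaches a W.
n=0: no move → L
n=1: no move → L
n=2: no move → L
n=3: W (go to 0, an L position)
n=4: W (go to 1, an L position)
n=5: W (go to 2, an L position)
n=6: W (go to 1, an L position)
n=7: W (go to 2, an L position)
n=8: W (go to 2, an L position)
n=9: L (options 6(W), 4(W), 3(W) are all W)
n=10: L (options 7(W), 5(W), 4(W) are all W)
n=11: L (options 8(W), 6(W), 5(W) are all W)
n=12: W (go to 9, an L position)
n=13: W (go to 10, an L position)
n=14: W (go to 11, an L position)
From 14, the L positions reachable in one move are: 11, 9. Any move reaching one of these is winning.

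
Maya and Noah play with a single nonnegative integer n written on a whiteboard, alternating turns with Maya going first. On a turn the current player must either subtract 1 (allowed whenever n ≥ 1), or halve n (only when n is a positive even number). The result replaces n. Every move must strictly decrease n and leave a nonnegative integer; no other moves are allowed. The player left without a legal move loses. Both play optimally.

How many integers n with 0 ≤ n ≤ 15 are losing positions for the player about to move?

Build the W/L table. Terminal = L. A non-terminal position is W if it has a move to some L; otherwise it is L.
n=0: no move → L
n=1: reaches L-position 0 → W
n=2: only reaches 1(W), which is W → L
n=3: reaches L-position 2 → W
n=4: reaches L-position 2 → W
n=5: only reaches 4(W), which is W → L
n=6: reaches L-position 5 → W
n=7: only reaches 6(W), which is W → L
n=8: reaches L-position 7 → W
n=9: only reaches 8(W), which is W → L
n=10: reaches L-position 5 → W
n=11: only reaches 10(W), which is W → L
n=12: reaches L-position 11 → W
n=13: only reaches 12(W), which is W → L
n=14: reaches L-position 7 → W
n=15: only reaches 14(W), which is W → L
L entries with 0 ≤ n ≤ 15: n = 0, 2, 5, 7, 9, 11, 13, 15; that makes 8.

8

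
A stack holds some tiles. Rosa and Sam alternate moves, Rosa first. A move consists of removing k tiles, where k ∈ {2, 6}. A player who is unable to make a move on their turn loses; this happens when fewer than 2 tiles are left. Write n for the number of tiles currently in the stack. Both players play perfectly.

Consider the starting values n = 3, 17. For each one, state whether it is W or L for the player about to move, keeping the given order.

Classify positions by backward induction: terminal positions (no move available) are L. From any other position, the mover wins iff some move reaches an L.
n=0: no move → L
n=1: no move → L
n=2: →0(L), so W
n=3: →1(L), so W
n=4: →2(W) only, which is W, so L
n=5: →3(W) only, which is W, so L
n=6: →4(L), so W
n=7: →5(L), so W
n=8: →6(W), 2(W) — all W, so L
n=9: →7(W), 3(W) — all W, so L
n=10: →8(L), so W
n=11: →9(L), so W
n=12: →10(W), 6(W) — all W, so L
n=13: →11(W), 7(W) — all W, so L
n=14: →12(L), so W
n=15: →13(L), so W
n=16: →14(W), 10(W) — all W, so L
n=17: →15(W), 11(W) — all W, so L

3: W, 17: L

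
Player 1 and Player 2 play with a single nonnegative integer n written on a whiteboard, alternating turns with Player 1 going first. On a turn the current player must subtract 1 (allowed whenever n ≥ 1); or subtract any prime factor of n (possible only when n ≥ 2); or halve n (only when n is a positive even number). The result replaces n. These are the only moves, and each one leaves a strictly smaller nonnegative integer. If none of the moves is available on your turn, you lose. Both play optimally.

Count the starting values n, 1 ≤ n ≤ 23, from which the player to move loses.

Label each position W (a win for the player to move) or L (a loss). A position with no legal move is L; any other position is W exactly when some move reaches an L, and L when every move reaches a W.
n=0: no move → L
n=1: →0(L), so W
n=2: →0(L), so W
n=3: →0(L), so W
n=4: →2(W), 3(W) — all W, so L
n=5: →0(L), so W
n=6: →4(L), so W
n=7: →0(L), so W
n=8: →4(L), so W
n=9: →6(W), 8(W) — all W, so L
n=10: →9(L), so W
n=11: →0(L), so W
n=12: →9(L), so W
n=13: →0(L), so W
n=14: →7(W), 12(W), 13(W) — all W, so L
n=15: →14(L), so W
n=16: →14(L), so W
n=17: →0(L), so W
n=18: →9(L), so W
n=19: →0(L), so W
n=20: →10(W), 15(W), 18(W), 19(W) — all W, so L
n=21: →14(L), so W
n=22: →20(L), so W
n=23: →0(L), so W
L entries with 1 ≤ n ≤ 23 (n=0 is outside the asked range and is not counted): n = 4, 9, 14, 20; that makes 4.

4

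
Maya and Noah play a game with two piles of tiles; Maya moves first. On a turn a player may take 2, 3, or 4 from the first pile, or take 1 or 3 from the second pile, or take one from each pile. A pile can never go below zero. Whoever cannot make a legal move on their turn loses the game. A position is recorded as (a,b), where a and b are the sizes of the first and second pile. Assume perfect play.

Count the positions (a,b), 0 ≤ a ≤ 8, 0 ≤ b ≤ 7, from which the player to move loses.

24

Positions with no move are L. A position that does have a move is losing for the player to move precisely when every available move leads to a winning position for the opponent. Fill in the labels:
Every move lowers a or b (never raises either), so fill the grid row by row in increasing a, and left to right within a row: each cell's successors are then already labelled.
      b=0  b=1  b=2  b=3  b=4  b=5  b=6  b=7
a=0:    L    W    L    W    L    W    L    W
a=1:    L    W    L    W    L    W    L    W
a=2:    W    W    W    W    W    W    W    W
a=3:    W    L    W    L    W    L    W    L
a=4:    W    L    W    L    W    L    W    L
a=5:    W    W    W    W    W    W    W    W
a=6:    L    W    L    W    L    W    L    W
a=7:    L    W    L    W    L    W    L    W
a=8:    W    W    W    W    W    W    W    W
Cells with no legal move (terminal, hence L): (0,0), (1,0).
The remaining L cells, each justified by listing all of its moves:
(0,2): L (sole option (0,1)(W) is W)
(0,4): L (options (0,3)(W), (0,1)(W) are all W)
(0,6): L (options (0,5)(W), (0,3)(W) are all W)
(1,2): L (options (1,1)(W), (0,1)(W) are all W)
(1,4): L (options (1,3)(W), (1,1)(W), (0,3)(W) are all W)
(1,6): L (options (1,5)(W), (1,3)(W), (0,5)(W) are all W)
(3,1): L (options (1,1)(W), (0,1)(W), (3,0)(W), (2,0)(W) are all W)
(3,3): L (options (1,3)(W), (0,3)(W), (3,2)(W), (3,0)(W), (2,2)(W) are all W)
(3,5): L (options (1,5)(W), (0,5)(W), (3,4)(W), (3,2)(W), (2,4)(W) are all W)
(3,7): L (options (1,7)(W), (0,7)(W), (3,6)(W), (3,4)(W), (2,6)(W) are all W)
(4,1): L (options (2,1)(W), (1,1)(W), (0,1)(W), (4,0)(W), (3,0)(W) are all W)
(4,3): L (options (2,3)(W), (1,3)(W), (0,3)(W), (4,2)(W), (4,0)(W), (3,2)(W) are all W)
(4,5): L (options (2,5)(W), (1,5)(W), (0,5)(W), (4,4)(W), (4,2)(W), (3,4)(W) are all W)
(4,7): L (options (2,7)(W), (1,7)(W), (0,7)(W), (4,6)(W), (4,4)(W), (3,6)(W) are all W)
(6,0): L (options (4,0)(W), (3,0)(W), (2,0)(W) are all W)
(6,2): L (options (4,2)(W), (3,2)(W), (2,2)(W), (6,1)(W), (5,1)(W) are all W)
(6,4): L (options (4,4)(W), (3,4)(W), (2,4)(W), (6,3)(W), (6,1)(W), (5,3)(W) are all W)
(6,6): L (options (4,6)(W), (3,6)(W), (2,6)(W), (6,5)(W), (6,3)(W), (5,5)(W) are all W)
(7,0): L (options (5,0)(W), (4,0)(W), (3,0)(W) are all W)
(7,2): L (options (5,2)(W), (4,2)(W), (3,2)(W), (7,1)(W), (6,1)(W) are all W)
(7,4): L (options (5,4)(W), (4,4)(W), (3,4)(W), (7,3)(W), (7,1)(W), (6,3)(W) are all W)
(7,6): L (options (5,6)(W), (4,6)(W), (3,6)(W), (7,5)(W), (7,3)(W), (6,5)(W) are all W)
Every other cell has at least one move into one of the L cells above, so it is W.
L cells per row: a=0: 4, a=1: 4, a=2: 0, a=3: 4, a=4: 4, a=5: 0, a=6: 4, a=7: 4, a=8: 0; total 24.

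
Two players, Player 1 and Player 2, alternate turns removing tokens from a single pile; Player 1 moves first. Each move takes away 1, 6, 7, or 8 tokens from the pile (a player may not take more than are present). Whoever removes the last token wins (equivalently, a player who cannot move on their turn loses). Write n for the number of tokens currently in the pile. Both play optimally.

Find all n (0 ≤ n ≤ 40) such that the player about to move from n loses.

0, 2, 4, 13, 15, 17, 26, 28, 30, 39

Classify positions by backward induction: terminal positions (no move available) are L. From any other position, the mover wins iff some move reaches an L.
n=0: no move → L
n=1: →0(L), so W
n=2: →1(W) only, which is W, so L
n=3: →2(L), so W
n=4: →3(W) only, which is W, so L
n=5: →4(L), so W
n=6: →0(L), so W
n=7: →0(L), so W
n=8: →2(L), so W
n=9: →2(L), so W
n=10: →4(L), so W
n=11: →4(L), so W
n=12: →4(L), so W
n=13: →12(W), 7(W), 6(W), 5(W) — all W, so L
n=14: →13(L), so W
n=15: →14(W), 9(W), 8(W), 7(W) — all W, so L
n=16: →15(L), so W
n=17: →16(W), 11(W), 10(W), 9(W) — all W, so L
n=18: →17(L), so W
n=19: →13(L), so W
n=20: →13(L), so W
n=21: →15(L), so W
n=22: →15(L), so W
n=23: →17(L), so W
n=24: →17(L), so W
n=25: →17(L), so W
n=26: →25(W), 20(W), 19(W), 18(W) — all W, so L
n=27: →26(L), so W
n=28: →27(W), 22(W), 21(W), 20(W) — all W, so L
n=29: →28(L), so W
n=30: →29(W), 24(W), 23(W), 22(W) — all W, so L
n=31: →30(L), so W
n=32: →26(L), so W
n=33: →26(L), so W
n=34: →28(L), so W
n=35: →28(L), so W
n=36: →30(L), so W
n=37: →30(L), so W
n=38: →30(L), so W
n=39: →38(W), 33(W), 32(W), 31(W) — all W, so L
n=40: →39(L), so W
Reading off the rows marked L gives the requested list; there are 10 such values of n.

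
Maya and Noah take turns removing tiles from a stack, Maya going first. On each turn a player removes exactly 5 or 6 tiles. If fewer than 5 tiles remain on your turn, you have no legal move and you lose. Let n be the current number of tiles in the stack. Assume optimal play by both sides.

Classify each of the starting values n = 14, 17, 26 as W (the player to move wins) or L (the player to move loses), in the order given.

14: L, 17: W, 26: L

Positions with no move are L. A position that does have a move is losing for the player to move precisely when every available move leads to a winning position for the opponent. Fill in the labels:
n=0: no move → L
n=1: no move → L
n=2: no move → L
n=3: no move → L
n=4: no move → L
n=5: W (go to 0, an L position)
n=6: W (go to 1, an L position)
n=7: W (go to 2, an L position)
n=8: W (go to 3, an L position)
n=9: W (go to 4, an L position)
n=10: W (go to 4, an L position)
n=11: L (options 6(W), 5(W) are all W)
n=12: L (options 7(W), 6(W) are all W)
n=13: L (options 8(W), 7(W) are all W)
n=14: L (options 9(W), 8(W) are all W)
n=15: L (options 10(W), 9(W) are all W)
n=16: W (go to 11, an L position)
n=17: W (go to 12, an L position)
n=18: W (go to 13, an L position)
n=19: W (go to 14, an L position)
n=20: W (go to 15, an L position)
n=21: W (go to 15, an L position)
n=22: L (options 17(W), 16(W) are all W)
n=23: L (options 18(W), 17(W) are all W)
n=24: L (options 19(W), 18(W) are all W)
n=25: L (options 20(W), 19(W) are all W)
n=26: L (options 21(W), 20(W) are all W)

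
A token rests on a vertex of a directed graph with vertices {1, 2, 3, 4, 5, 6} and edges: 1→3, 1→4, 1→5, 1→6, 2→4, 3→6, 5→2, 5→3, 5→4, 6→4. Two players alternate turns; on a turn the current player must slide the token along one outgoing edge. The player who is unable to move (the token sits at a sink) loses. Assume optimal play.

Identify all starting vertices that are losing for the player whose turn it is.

3, 4

Label each position W (a win for the player to move) or L (a loss). A position with no legal move is L; any other position is W exactly when some move reaches an L, and L when every move reaches a W.
Every edge goes from a vertex to one that appears earlier in the order 4, 2, 6, 3, 5, 1, so processing vertices in that order labels each vertex after all of its successors.
4: no outgoing edge → L
2: can move to 4, which is L ⇒ W
6: can move to 4, which is L ⇒ W
3: the only move is to 6(W), a W ⇒ L
5: can move to 3, which is L ⇒ W
1: can move to 3, which is L ⇒ W
The losing starting vertices are exactly the entries labelled L in this table (2 of them).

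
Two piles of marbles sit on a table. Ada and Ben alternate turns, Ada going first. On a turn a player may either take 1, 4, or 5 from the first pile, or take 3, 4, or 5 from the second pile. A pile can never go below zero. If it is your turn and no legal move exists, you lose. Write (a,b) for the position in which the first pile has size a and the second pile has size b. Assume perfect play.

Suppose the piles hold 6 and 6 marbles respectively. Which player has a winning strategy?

Label each position W (a win for the player to move) or L (a loss). A position with no legal move is L; any other position is W exactly when some move reaches an L, and L when every move reaches a W.
No move ever increases a pile, so every position that can arise here has a ≤ 6 and b ≤ 6; it is enough to label the cells with 0 ≤ a ≤ 6 and 0 ≤ b ≤ 6.
Every move lowers a or b (never raises either), so fill the grid row by row in increasing a, and left to right within a row: each cell's successors are then already labelled.
      b=0  b=1  b=2  b=3  b=4  b=5  b=6
a=0:    L    L    L    W    W    W    W
a=1:    W    W    W    L    L    L    W
a=2:    L    L    L    W    W    W    W
a=3:    W    W    W    L    L    L    W
a=4:    W    W    W    W    W    W    L
a=5:    W    W    W    W    W    W    W
a=6:    W    W    W    W    W    W    L
Cells with no legal move (terminal, hence L): (0,0), (0,1), (0,2).
The remaining L cells, each justified by listing all of its moves:
(1,3): →(0,3)(W), (1,0)(W) — all W, so L
(1,4): →(0,4)(W), (1,1)(W), (1,0)(W) — all W, so L
(1,5): →(0,5)(W), (1,2)(W), (1,1)(W), (1,0)(W) — all W, so L
(2,0): →(1,0)(W) only, which is W, so L
(2,1): →(1,1)(W) only, which is W, so L
(2,2): →(1,2)(W) only, which is W, so L
(3,3): →(2,3)(W), (3,0)(W) — all W, so L
(3,4): →(2,4)(W), (3,1)(W), (3,0)(W) — all W, so L
(3,5): →(2,5)(W), (3,2)(W), (3,1)(W), (3,0)(W) — all W, so L
(4,6): →(3,6)(W), (0,6)(W), (4,3)(W), (4,2)(W), (4,1)(W) — all W, so L
(6,6): →(5,6)(W), (2,6)(W), (1,6)(W), (6,3)(W), (6,2)(W), (6,1)(W) — all W, so L
Every other cell has at least one move into one of the L cells above, so it is W.
The starting position (6,6) is L: whatever Ada does, the opponent receives a W position.

Ben wins.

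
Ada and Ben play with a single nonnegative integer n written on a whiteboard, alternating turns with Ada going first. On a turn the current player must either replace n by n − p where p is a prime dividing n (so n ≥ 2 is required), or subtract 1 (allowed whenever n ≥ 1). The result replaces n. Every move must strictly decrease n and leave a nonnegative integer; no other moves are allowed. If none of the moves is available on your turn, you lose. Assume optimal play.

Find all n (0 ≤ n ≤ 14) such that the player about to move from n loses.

0, 4, 8, 12

Use the standard recursion: the mover loses at a terminal position; elsewhere, the mover wins exactly when some move hands the opponent an L position.
n=0: no move → L
n=1: can move to 0, which is L ⇒ W
n=2: can move to 0, which is L ⇒ W
n=3: can move to 0, which is L ⇒ W
n=4: moves to 2(W), 3(W); every one is W ⇒ L
n=5: can move to 0, which is L ⇒ W
n=6: can move to 4, which is L ⇒ W
n=7: can move to 0, which is L ⇒ W
n=8: moves to 6(W), 7(W); every one is W ⇒ L
n=9: can move to 8, which is L ⇒ W
n=10: can move to 8, which is L ⇒ W
n=11: can move to 0, which is L ⇒ W
n=12: moves to 9(W), 10(W), 11(W); every one is W ⇒ L
n=13: can move to 0, which is L ⇒ W
n=14: can move to 12, which is L ⇒ W
Reading off the rows marked L gives the requested list; there are 4 such values of n.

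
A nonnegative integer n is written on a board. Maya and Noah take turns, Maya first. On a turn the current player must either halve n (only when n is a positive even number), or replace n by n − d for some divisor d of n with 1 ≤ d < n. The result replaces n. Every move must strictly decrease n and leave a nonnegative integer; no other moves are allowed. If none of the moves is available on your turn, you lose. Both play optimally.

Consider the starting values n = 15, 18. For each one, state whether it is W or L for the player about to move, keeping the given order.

Use the standard recursion: the mover loses at a terminal position; elsewhere, the mover wins exactly when some move hands the opponent an L position.
n=0: no move → L
n=1: no move → L
n=2: W (go to 1, an L position)
n=3: L (sole option 2(W) is W)
n=4: W (go to 3, an L position)
n=5: L (sole option 4(W) is W)
n=6: W (go to 3, an L position)
n=7: L (sole option 6(W) is W)
n=8: W (go to 7, an L position)
n=9: L (options 6(W), 8(W) are all W)
n=10: W (go to 5, an L position)
n=11: L (sole option 10(W) is W)
n=12: W (go to 9, an L position)
n=13: L (sole option 12(W) is W)
n=14: W (go to 7, an L position)
n=15: L (options 10(W), 12(W), 14(W) are all W)
n=16: W (go to 15, an L position)
n=17: L (sole option 16(W) is W)
n=18: W (go to 9, an L position)

15: L, 18: W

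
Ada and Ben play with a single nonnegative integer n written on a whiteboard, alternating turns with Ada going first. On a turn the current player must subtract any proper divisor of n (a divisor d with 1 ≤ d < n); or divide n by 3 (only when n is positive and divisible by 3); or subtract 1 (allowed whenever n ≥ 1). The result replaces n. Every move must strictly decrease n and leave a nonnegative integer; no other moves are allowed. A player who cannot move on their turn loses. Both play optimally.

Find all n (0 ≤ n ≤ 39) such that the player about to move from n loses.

0, 2, 5, 7, 9, 11, 13, 16, 19, 23, 25, 28, 31, 34, 37

Build the W/L table. Terminal = L. A non-terminal position is W if it has a move to some L; otherwise it is L.
n=0: no move → L
n=1: can move to 0, which is L ⇒ W
n=2: the only move is to 1(W), a W ⇒ L
n=3: can move to 2, which is L ⇒ W
n=4: can move to 2, which is L ⇒ W
n=5: the only move is to 4(W), a W ⇒ L
n=6: can move to 2, which is L ⇒ W
n=7: the only move is to 6(W), a W ⇒ L
n=8: can move to 7, which is L ⇒ W
n=9: moves to 3(W), 6(W), 8(W); every one is W ⇒ L
n=10: can move to 5, which is L ⇒ W
n=11: the only move is to 10(W), a W ⇒ L
n=12: can move to 9, which is L ⇒ W
n=13: the only move is to 12(W), a W ⇒ L
n=14: can move to 7, which is L ⇒ W
n=15: can move to 5, which is L ⇒ W
n=16: moves to 8(W), 12(W), 14(W), 15(W); every one is W ⇒ L
n=17: can move to 16, which is L ⇒ W
n=18: can move to 9, which is L ⇒ W
n=19: the only move is to 18(W), a W ⇒ L
n=20: can move to 16, which is L ⇒ W
n=21: can move to 7, which is L ⇒ W
n=22: can move to 11, which is L ⇒ W
n=23: the only move is to 22(W), a W ⇒ L
n=24: can move to 16, which is L ⇒ W
n=25: moves to 20(W), 24(W); every one is W ⇒ L
n=26: can move to 13, which is L ⇒ W
n=27: can move to 9, which is L ⇒ W
n=28: moves to 14(W), 21(W), 24(W), 26(W), 27(W); every one is W ⇒ L
n=29: can move to 28, which is L ⇒ W
n=30: can move to 25, which is L ⇒ W
n=31: the only move is to 30(W), a W ⇒ L
n=32: can move to 16, which is L ⇒ W
n=33: can move to 11, which is L ⇒ W
n=34: moves to 17(W), 32(W), 33(W); every one is W ⇒ L
n=35: can move to 28, which is L ⇒ W
n=36: can move to 34, which is L ⇒ W
n=37: the only move is to 36(W), a W ⇒ L
n=38: can move to 19, which is L ⇒ W
n=39: can move to 13, which is L ⇒ W
The losing starting values of n are exactly the entries labelled L in this table (15 of them).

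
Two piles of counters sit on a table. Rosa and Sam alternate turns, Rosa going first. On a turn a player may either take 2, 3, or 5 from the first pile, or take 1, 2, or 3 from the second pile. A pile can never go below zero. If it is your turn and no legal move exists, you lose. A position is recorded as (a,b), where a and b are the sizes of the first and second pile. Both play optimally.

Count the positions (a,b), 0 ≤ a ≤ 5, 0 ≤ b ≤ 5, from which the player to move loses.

Compute win/loss labels from the base case upward. A position with no move is L. Any other position is W if it can reach an L in one move, else L.
Every move lowers a or b (never raises either), so fill the grid row by row in increasing a, and left to right within a row: each cell's successors are then already labelled.
      b=0  b=1  b=2  b=3  b=4  b=5
a=0:    L    W    W    W    L    W
a=1:    L    W    W    W    L    W
a=2:    W    L    W    W    W    L
a=3:    W    L    W    W    W    L
a=4:    W    W    L    W    W    W
a=5:    W    W    L    W    W    W
Cells with no legal move (terminal, hence L): (0,0), (1,0).
The remaining L cells, each justified by listing all of its moves:
(0,4): L (options (0,3)(W), (0,2)(W), (0,1)(W) are all W)
(1,4): L (options (1,3)(W), (1,2)(W), (1,1)(W) are all W)
(2,1): L (options (0,1)(W), (2,0)(W) are all W)
(2,5): L (options (0,5)(W), (2,4)(W), (2,3)(W), (2,2)(W) are all W)
(3,1): L (options (1,1)(W), (0,1)(W), (3,0)(W) are all W)
(3,5): L (options (1,5)(W), (0,5)(W), (3,4)(W), (3,3)(W), (3,2)(W) are all W)
(4,2): L (options (2,2)(W), (1,2)(W), (4,1)(W), (4,0)(W) are all W)
(5,2): L (options (3,2)(W), (2,2)(W), (0,2)(W), (5,1)(W), (5,0)(W) are all W)
Every other cell has at least one move into one of the L cells above, so it is W.
L cells per row: a=0: 2, a=1: 2, a=2: 2, a=3: 2, a=4: 1, a=5: 1; total 10.

10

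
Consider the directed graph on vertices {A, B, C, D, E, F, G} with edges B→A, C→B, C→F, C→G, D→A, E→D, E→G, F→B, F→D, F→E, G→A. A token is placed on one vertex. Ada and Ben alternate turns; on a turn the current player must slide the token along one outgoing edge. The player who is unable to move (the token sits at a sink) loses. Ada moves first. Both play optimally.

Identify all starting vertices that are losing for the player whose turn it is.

A, C, E

Classify positions by backward induction: terminal positions (no move available) are L. From any other position, the mover wins iff some move reaches an L.
Every edge goes from a vertex to one that appears earlier in the order A, G, B, D, E, F, C, so processing vertices in that order labels each vertex after all of its successors.
A: no outgoing edge → L
G: can move to A, which is L ⇒ W
B: can move to A, which is L ⇒ W
D: can move to A, which is L ⇒ W
E: moves to D(W), G(W); every one is W ⇒ L
F: can move to E, which is L ⇒ W
C: moves to F(W), B(W), G(W); every one is W ⇒ L
Reading off the rows marked L gives the requested list; there are 3 such vertices.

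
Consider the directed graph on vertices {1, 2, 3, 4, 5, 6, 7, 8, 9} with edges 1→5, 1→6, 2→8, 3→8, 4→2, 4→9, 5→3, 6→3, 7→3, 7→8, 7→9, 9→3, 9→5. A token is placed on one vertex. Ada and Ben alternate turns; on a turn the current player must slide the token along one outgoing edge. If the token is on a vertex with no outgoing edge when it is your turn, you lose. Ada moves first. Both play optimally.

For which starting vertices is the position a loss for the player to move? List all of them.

4, 5, 6, 8

Work bottom-up. With no move the player to move loses. Otherwise the position is W if at least one move leads to an L position for the opponent, and L if every move leads to a W.
Every edge goes from a vertex to one that appears earlier in the order 8, 3, 6, 5, 2, 9, 4, 7, 1, so processing vertices in that order labels each vertex after all of its successors.
8: no outgoing edge → L
3: reaches L-position 8 → W
6: only reaches 3(W), which is W → L
5: only reaches 3(W), which is W → L
2: reaches L-position 8 → W
9: reaches L-position 5 → W
4: only reaches 9(W), 2(W), all W → L
7: reaches L-position 8 → W
1: reaches L-position 5 → W
Reading off the rows marked L gives the requested list; there are 4 such vertices.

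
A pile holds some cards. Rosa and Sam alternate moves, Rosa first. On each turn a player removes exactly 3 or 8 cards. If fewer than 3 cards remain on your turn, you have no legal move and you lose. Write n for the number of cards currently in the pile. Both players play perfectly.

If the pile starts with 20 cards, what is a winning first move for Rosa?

Remove 3, leaving 17.

Label each position W (a win for the player to move) or L (a loss). A position with no legal move is L; any other position is W exactly when some move reaches an L, and L when every move reaches a W.
n=0: no move → L
n=1: no move → L
n=2: no move → L
n=3: can move to 0, which is L ⇒ W
n=4: can move to 1, which is L ⇒ W
n=5: can move to 2, which is L ⇒ W
n=6: the only move is to 3(W), a W ⇒ L
n=7: the only move is to 4(W), a W ⇒ L
n=8: can move to 0, which is L ⇒ W
n=9: can move to 6, which is L ⇒ W
n=10: can move to 7, which is L ⇒ W
n=11: moves to 8(W), 3(W); every one is W ⇒ L
n=12: moves to 9(W), 4(W); every one is W ⇒ L
n=13: moves to 10(W), 5(W); every one is W ⇒ L
n=14: can move to 11, which is L ⇒ W
n=15: can move to 12, which is L ⇒ W
n=16: can move to 13, which is L ⇒ W
n=17: moves to 14(W), 9(W); every one is W ⇒ L
n=18: moves to 15(W), 10(W); every one is W ⇒ L
n=19: can move to 11, which is L ⇒ W
n=20: can move to 17, which is L ⇒ W
From 20, the L positions reachable in one move are: 17, 12. Any move reaching one of these is winning.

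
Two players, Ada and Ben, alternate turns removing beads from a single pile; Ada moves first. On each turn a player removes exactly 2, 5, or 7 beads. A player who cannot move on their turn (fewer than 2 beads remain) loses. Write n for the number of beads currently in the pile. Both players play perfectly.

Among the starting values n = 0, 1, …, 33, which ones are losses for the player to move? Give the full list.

Work bottom-up. With no move the player to move loses. Otherwise the position is W if at least one move leads to an L position for the opponent, and L if every move leads to a W.
n=0: no move → L
n=1: no move → L
n=2: reaches L-position 0 → W
n=3: reaches L-position 1 → W
n=4: only reaches 2(W), which is W → L
n=5: reaches L-position 0 → W
n=6: reaches L-position 4 → W
n=7: reaches L-position 0 → W
n=8: reaches L-position 1 → W
n=9: reaches L-position 4 → W
n=10: only reaches 8(W), 5(W), 3(W), all W → L
n=11: reaches L-position 4 → W
n=12: reaches L-position 10 → W
n=13: only reaches 11(W), 8(W), 6(W), all W → L
n=14: only reaches 12(W), 9(W), 7(W), all W → L
n=15: reaches L-position 13 → W
n=16: reaches L-position 14 → W
n=17: reaches L-position 10 → W
n=18: reaches L-position 13 → W
n=19: reaches L-position 14 → W
n=20: reaches L-position 13 → W
n=21: reaches L-position 14 → W
n=22: only reaches 20(W), 17(W), 15(W), all W → L
n=23: only reaches 21(W), 18(W), 16(W), all W → L
n=24: reaches L-position 22 → W
n=25: reaches L-position 23 → W
n=26: only reaches 24(W), 21(W), 19(W), all W → L
n=27: reaches L-position 22 → W
n=28: reaches L-position 26 → W
n=29: reaches L-position 22 → W
n=30: reaches L-position 23 → W
n=31: reaches L-position 26 → W
n=32: only reaches 30(W), 27(W), 25(W), all W → L
n=33: reaches L-position 26 → W
The losing starting values of n are exactly the entries labelled L in this table (10 of them).

0, 1, 4, 10, 13, 14, 22, 23, 26, 32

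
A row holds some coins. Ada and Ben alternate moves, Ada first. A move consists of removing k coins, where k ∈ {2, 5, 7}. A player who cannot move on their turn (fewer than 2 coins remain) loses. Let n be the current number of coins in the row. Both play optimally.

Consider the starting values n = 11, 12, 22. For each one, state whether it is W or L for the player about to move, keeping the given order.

Use the standard recursion: the mover loses at a terminal position; elsewhere, the mover wins exactly when some move hands the opponent an L position.
n=0: no move → L
n=1: no move → L
n=2: reaches L-position 0 → W
n=3: reaches L-position 1 → W
n=4: only reaches 2(W), which is W → L
n=5: reaches L-position 0 → W
n=6: reaches L-position 4 → W
n=7: reaches L-position 0 → W
n=8: reaches L-position 1 → W
n=9: reaches L-position 4 → W
n=10: only reaches 8(W), 5(W), 3(W), all W → L
n=11: reaches L-position 4 → W
n=12: reaches L-position 10 → W
n=13: only reaches 11(W), 8(W), 6(W), all W → L
n=14: only reaches 12(W), 9(W), 7(W), all W → L
n=15: reaches L-position 13 → W
n=16: reaches L-position 14 → W
n=17: reaches L-position 10 → W
n=18: reaches L-position 13 → W
n=19: reaches L-position 14 → W
n=20: reaches L-position 13 → W
n=21: reaches L-position 14 → W
n=22: only reaches 20(W), 17(W), 15(W), all W → L

11: W, 12: W, 22: L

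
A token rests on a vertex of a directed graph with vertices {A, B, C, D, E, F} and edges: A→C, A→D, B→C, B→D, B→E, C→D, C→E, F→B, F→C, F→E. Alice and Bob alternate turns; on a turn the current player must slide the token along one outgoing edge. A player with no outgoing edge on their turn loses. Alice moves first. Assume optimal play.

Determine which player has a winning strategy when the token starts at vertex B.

Use the standard recursion: the mover loses at a terminal position; elsewhere, the mover wins exactly when some move hands the opponent an L position.
Every edge goes from a vertex to one that appears earlier in the order D, E, C, B, F, A, so processing vertices in that order labels each vertex after all of its successors.
D: no outgoing edge → L
E: no outgoing edge → L
C: W (go to E, an L position)
B: W (go to E, an L position)
F: W (go to E, an L position)
A: W (go to D, an L position)
From B Alice can move to E, reaching an L position.

Alice wins.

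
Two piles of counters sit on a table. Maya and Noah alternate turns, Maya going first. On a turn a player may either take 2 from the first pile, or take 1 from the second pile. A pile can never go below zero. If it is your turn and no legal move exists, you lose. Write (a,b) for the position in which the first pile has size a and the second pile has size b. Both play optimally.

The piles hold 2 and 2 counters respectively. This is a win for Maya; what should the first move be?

Compute win/loss labels from the base case upward. A position with no move is L. Any other position is W if it can reach an L in one move, else L.
No move ever increases a pile, so every position that can arise here has a ≤ 2 and b ≤ 2; it is enough to label the cells with 0 ≤ a ≤ 2 and 0 ≤ b ≤ 2.
Every move lowers a or b (never raises either), so fill the grid row by row in increasing a, and left to right within a row: each cell's successors are then already labelled.
      b=0  b=1  b=2
a=0:    L    W    L
a=1:    L    W    L
a=2:    W    L    W
Cells with no legal move (terminal, hence L): (0,0), (1,0).
The remaining L cells, each justified by listing all of its moves:
(0,2): only reaches (0,1)(W), which is W → L
(1,2): only reaches (1,1)(W), which is W → L
(2,1): only reaches (0,1)(W), (2,0)(W), all W → L
Every other cell has at least one move into one of the L cells above, so it is W.
From (2,2), the L positions reachable in one move are: (0,2), (2,1). Any move reaching one of these is winning.

Move to (0,2).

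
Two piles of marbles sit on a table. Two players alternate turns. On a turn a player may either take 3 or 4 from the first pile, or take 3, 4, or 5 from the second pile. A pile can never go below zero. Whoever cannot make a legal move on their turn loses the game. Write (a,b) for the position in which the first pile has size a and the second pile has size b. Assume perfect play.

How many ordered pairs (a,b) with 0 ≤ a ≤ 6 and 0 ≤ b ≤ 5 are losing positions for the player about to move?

18

Compute win/loss labels from the base case upward. A position with no move is L. Any other position is W if it can reach an L in one move, else L.
Every move lowers a or b (never raises either), so fill the grid row by row in increasing a, and left to right within a row: each cell's successors are then already labelled.
      b=0  b=1  b=2  b=3  b=4  b=5
a=0:    L    L    L    W    W    W
a=1:    L    L    L    W    W    W
a=2:    L    L    L    W    W    W
a=3:    W    W    W    L    L    L
a=4:    W    W    W    L    L    L
a=5:    W    W    W    L    L    L
a=6:    W    W    W    W    W    W
Cells with no legal move (terminal, hence L): (0,0), (0,1), (0,2), (1,0), (1,1), (1,2), (2,0), (2,1), (2,2).
The remaining L cells, each justified by listing all of its moves:
(3,3): L (options (0,3)(W), (3,0)(W) are all W)
(3,4): L (options (0,4)(W), (3,1)(W), (3,0)(W) are all W)
(3,5): L (options (0,5)(W), (3,2)(W), (3,1)(W), (3,0)(W) are all W)
(4,3): L (options (1,3)(W), (0,3)(W), (4,0)(W) are all W)
(4,4): L (options (1,4)(W), (0,4)(W), (4,1)(W), (4,0)(W) are all W)
(4,5): L (options (1,5)(W), (0,5)(W), (4,2)(W), (4,1)(W), (4,0)(W) are all W)
(5,3): L (options (2,3)(W), (1,3)(W), (5,0)(W) are all W)
(5,4): L (options (2,4)(W), (1,4)(W), (5,1)(W), (5,0)(W) are all W)
(5,5): L (options (2,5)(W), (1,5)(W), (5,2)(W), (5,1)(W), (5,0)(W) are all W)
Every other cell has at least one move into one of the L cells above, so it is W.
L cells per row: a=0: 3, a=1: 3, a=2: 3, a=3: 3, a=4: 3, a=5: 3, a=6: 0; total 18.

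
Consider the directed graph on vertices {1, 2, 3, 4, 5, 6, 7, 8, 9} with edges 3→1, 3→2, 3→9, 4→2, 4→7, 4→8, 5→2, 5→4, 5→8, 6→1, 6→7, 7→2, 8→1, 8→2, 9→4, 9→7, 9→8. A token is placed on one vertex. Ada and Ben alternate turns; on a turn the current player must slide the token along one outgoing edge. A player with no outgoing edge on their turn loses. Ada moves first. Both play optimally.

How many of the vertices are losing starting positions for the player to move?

3

Work bottom-up. With no move the player to move loses. Otherwise the position is W if at least one move leads to an L position for the opponent, and L if every move leads to a W.
Every edge goes from a vertex to one that appears earlier in the order 2, 1, 7, 8, 6, 4, 5, 9, 3, so processing vertices in that order labels each vertex after all of its successors.
2: no outgoing edge → L
1: no outgoing edge → L
7: W (go to 2, an L position)
8: W (go to 1, an L position)
6: W (go to 1, an L position)
4: W (go to 2, an L position)
5: W (go to 2, an L position)
9: L (options 4(W), 8(W), 7(W) are all W)
3: W (go to 9, an L position)
The L vertices are 1, 2, 9; that is 3 in all.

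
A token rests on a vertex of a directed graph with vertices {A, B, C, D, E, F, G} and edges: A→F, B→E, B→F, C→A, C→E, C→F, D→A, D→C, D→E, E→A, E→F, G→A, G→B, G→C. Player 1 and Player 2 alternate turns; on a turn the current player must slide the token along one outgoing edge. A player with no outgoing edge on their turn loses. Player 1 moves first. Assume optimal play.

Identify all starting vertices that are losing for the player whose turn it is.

Label each position W (a win for the player to move) or L (a loss). A position with no legal move is L; any other position is W exactly when some move reaches an L, and L when every move reaches a W.
Every edge goes from a vertex to one that appears earlier in the order F, A, E, C, D, B, G, so processing vertices in that order labels each vertex after all of its successors.
F: no outgoing edge → L
A: reaches L-position F → W
E: reaches L-position F → W
C: reaches L-position F → W
D: only reaches C(W), E(W), A(W), all W → L
B: reaches L-position F → W
G: only reaches B(W), C(W), A(W), all W → L
The losing starting vertices are exactly the entries labelled L in this table (3 of them).

D, F, G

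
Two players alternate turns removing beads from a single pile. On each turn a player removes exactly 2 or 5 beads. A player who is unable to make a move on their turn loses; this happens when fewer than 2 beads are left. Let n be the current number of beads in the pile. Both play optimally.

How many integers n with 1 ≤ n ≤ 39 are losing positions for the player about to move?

Positions with no move are L. A position that does have a move is losing for the player to move precisely when every available move leads to a winning position for the opponent. Fill in the labels:
n=0: no move → L
n=1: no move → L
n=2: reaches L-position 0 → W
n=3: reaches L-position 1 → W
n=4: only reaches 2(W), which is W → L
n=5: reaches L-position 0 → W
n=6: reaches L-position 4 → W
n=7: only reaches 5(W), 2(W), all W → L
n=8: only reaches 6(W), 3(W), all W → L
n=9: reaches L-position 7 → W
n=10: reaches L-position 8 → W
n=11: only reaches 9(W), 6(W), all W → L
n=12: reaches L-position 7 → W
n=13: reaches L-position 11 → W
n=14: only reaches 12(W), 9(W), all W → L
n=15: only reaches 13(W), 10(W), all W → L
n=16: reaches L-position 14 → W
n=17: reaches L-position 15 → W
n=18: only reaches 16(W), 13(W), all W → L
n=19: reaches L-position 14 → W
n=20: reaches L-position 18 → W
n=21: only reaches 19(W), 16(W), all W → L
n=22: only reaches 20(W), 17(W), all W → L
n=23: reaches L-position 21 → W
n=24: reaches L-position 22 → W
n=25: only reaches 23(W), 20(W), all W → L
n=26: reaches L-position 21 → W
n=27: reaches L-position 25 → W
n=28: only reaches 26(W), 23(W), all W → L
n=29: only reaches 27(W), 24(W), all W → L
n=30: reaches L-position 28 → W
n=31: reaches L-position 29 → W
n=32: only reaches 30(W), 27(W), all W → L
n=33: reaches L-position 28 → W
n=34: reaches L-position 32 → W
n=35: only reaches 33(W), 30(W), all W → L
n=36: only reaches 34(W), 31(W), all W → L
n=37: reaches L-position 35 → W
n=38: reaches L-position 36 → W
n=39: only reaches 37(W), 34(W), all W → L
L entries with 1 ≤ n ≤ 39 (n=0 is outside the asked range and is not counted): n = 1, 4, 7, 8, 11, 14, 15, 18, 21, 22, 25, 28, 29, 32, 35, 36, 39; that makes 17.

17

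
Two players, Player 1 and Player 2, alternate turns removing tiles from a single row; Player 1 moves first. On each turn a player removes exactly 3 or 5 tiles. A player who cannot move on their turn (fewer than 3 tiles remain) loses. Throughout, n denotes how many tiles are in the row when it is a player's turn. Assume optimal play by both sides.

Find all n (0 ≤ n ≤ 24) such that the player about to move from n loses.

0, 1, 2, 8, 9, 10, 16, 17, 18, 24

Work bottom-up. With no move the player to move loses. Otherwise the position is W if at least one move leads to an L position for the opponent, and L if every move leads to a W.
n=0: no move → L
n=1: no move → L
n=2: no move → L
n=3: can move to 0, which is L ⇒ W
n=4: can move to 1, which is L ⇒ W
n=5: can move to 2, which is L ⇒ W
n=6: can move to 1, which is L ⇒ W
n=7: can move to 2, which is L ⇒ W
n=8: moves to 5(W), 3(W); every one is W ⇒ L
n=9: moves to 6(W), 4(W); every one is W ⇒ L
n=10: moves to 7(W), 5(W); every one is W ⇒ L
n=11: can move to 8, which is L ⇒ W
n=12: can move to 9, which is L ⇒ W
n=13: can move to 10, which is L ⇒ W
n=14: can move to 9, which is L ⇒ W
n=15: can move to 10, which is L ⇒ W
n=16: moves to 13(W), 11(W); every one is W ⇒ L
n=17: moves to 14(W), 12(W); every one is W ⇒ L
n=18: moves to 15(W), 13(W); every one is W ⇒ L
n=19: can move to 16, which is L ⇒ W
n=20: can move to 17, which is L ⇒ W
n=21: can move to 18, which is L ⇒ W
n=22: can move to 17, which is L ⇒ W
n=23: can move to 18, which is L ⇒ W
n=24: moves to 21(W), 19(W); every one is W ⇒ L
Reading off the rows marked L gives the requested list; there are 10 such values of n.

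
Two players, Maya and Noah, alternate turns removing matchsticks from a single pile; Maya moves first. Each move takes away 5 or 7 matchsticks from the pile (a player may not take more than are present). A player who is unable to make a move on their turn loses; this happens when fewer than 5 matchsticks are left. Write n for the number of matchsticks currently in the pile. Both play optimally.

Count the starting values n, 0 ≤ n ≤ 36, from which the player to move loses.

16

Compute win/loss labels from the base case upward. A position with no move is L. Any other position is W if it can reach an L in one move, else L.
n=0: no move → L
n=1: no move → L
n=2: no move → L
n=3: no move → L
n=4: no move → L
n=5: →0(L), so W
n=6: →1(L), so W
n=7: →2(L), so W
n=8: →3(L), so W
n=9: →4(L), so W
n=10: →3(L), so W
n=11: →4(L), so W
n=12: →7(W), 5(W) — all W, so L
n=13: →8(W), 6(W) — all W, so L
n=14: →9(W), 7(W) — all W, so L
n=15: →10(W), 8(W) — all W, so L
n=16: →11(W), 9(W) — all W, so L
n=17: →12(L), so W
n=18: →13(L), so W
n=19: →14(L), so W
n=20: →15(L), so W
n=21: →16(L), so W
n=22: →15(L), so W
n=23: →16(L), so W
n=24: →19(W), 17(W) — all W, so L
n=25: →20(W), 18(W) — all W, so L
n=26: →21(W), 19(W) — all W, so L
n=27: →22(W), 20(W) — all W, so L
n=28: →23(W), 21(W) — all W, so L
n=29: →24(L), so W
n=30: →25(L), so W
n=31: →26(L), so W
n=32: →27(L), so W
n=33: →28(L), so W
n=34: →27(L), so W
n=35: →28(L), so W
n=36: →31(W), 29(W) — all W, so L
L entries with 0 ≤ n ≤ 36: n = 0, 1, 2, 3, 4, 12, 13, 14, 15, 16, 24, 25, 26, 27, 28, 36; that makes 16.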